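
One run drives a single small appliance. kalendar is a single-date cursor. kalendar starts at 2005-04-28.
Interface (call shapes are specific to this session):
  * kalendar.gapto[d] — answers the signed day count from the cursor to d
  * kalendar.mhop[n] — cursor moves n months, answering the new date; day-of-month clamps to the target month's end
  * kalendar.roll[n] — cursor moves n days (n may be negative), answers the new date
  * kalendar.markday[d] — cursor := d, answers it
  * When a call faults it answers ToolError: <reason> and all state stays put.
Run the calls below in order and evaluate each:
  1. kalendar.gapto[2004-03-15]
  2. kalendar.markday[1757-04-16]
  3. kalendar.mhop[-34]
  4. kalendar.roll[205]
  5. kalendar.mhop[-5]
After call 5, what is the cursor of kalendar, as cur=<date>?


Answer: cur=1754-08-07

Derivation:
% gapto d→2004-03-15
:: -409
% markday d→1757-04-16
:: 1757-04-16
% mhop n→-34
:: 1754-06-16
% roll n→205
:: 1755-01-07
% mhop n→-5
:: 1754-08-07


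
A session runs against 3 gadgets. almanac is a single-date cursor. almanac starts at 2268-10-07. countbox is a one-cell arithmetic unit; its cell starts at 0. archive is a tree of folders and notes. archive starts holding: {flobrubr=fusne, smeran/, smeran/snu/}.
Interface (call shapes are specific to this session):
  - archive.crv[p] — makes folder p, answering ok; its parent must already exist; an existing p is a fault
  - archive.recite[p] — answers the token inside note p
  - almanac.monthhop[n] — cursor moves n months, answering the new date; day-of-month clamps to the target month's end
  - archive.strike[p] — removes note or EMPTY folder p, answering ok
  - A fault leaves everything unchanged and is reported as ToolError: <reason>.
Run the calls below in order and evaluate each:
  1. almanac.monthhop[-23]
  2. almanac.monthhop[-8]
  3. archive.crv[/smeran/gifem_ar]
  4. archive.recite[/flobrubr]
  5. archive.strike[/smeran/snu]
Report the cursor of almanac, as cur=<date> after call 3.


>> almanac.monthhop(n→-23)
<< 2266-11-07
>> almanac.monthhop(n→-8)
<< 2266-03-07
>> archive.crv(p→/smeran/gifem_ar)
<< ok
>> archive.recite(p→/flobrubr)
<< fusne
>> archive.strike(p→/smeran/snu)
<< ok

Answer: cur=2266-03-07


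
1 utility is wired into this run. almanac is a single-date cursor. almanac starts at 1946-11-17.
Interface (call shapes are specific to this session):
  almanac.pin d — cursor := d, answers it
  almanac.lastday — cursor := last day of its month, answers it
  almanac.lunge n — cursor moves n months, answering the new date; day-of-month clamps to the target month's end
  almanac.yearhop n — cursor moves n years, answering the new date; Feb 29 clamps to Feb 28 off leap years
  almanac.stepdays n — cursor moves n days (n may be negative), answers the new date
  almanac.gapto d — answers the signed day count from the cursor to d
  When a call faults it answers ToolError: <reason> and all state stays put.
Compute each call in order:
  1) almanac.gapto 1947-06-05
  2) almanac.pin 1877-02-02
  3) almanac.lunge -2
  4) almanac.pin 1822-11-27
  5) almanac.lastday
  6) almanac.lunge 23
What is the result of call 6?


> almanac.gapto d: 1947-06-05
:: 200
> almanac.pin d: 1877-02-02
:: 1877-02-02
> almanac.lunge n: -2
:: 1876-12-02
> almanac.pin d: 1822-11-27
:: 1822-11-27
> almanac.lastday
:: 1822-11-30
> almanac.lunge n: 23
:: 1824-10-30

Answer: 1824-10-30


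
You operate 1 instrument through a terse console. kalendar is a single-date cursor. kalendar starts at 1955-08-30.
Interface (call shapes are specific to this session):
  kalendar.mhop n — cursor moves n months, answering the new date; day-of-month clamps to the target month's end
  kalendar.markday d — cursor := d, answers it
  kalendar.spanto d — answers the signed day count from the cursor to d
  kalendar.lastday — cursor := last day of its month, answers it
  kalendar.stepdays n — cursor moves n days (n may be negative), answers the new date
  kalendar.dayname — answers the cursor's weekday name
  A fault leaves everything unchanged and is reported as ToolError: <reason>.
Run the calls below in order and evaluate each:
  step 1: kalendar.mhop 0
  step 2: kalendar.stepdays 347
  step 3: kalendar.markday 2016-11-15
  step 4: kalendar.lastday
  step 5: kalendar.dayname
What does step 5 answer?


Do: kalendar.mhop[n: 0]
See: 1955-08-30
Do: kalendar.stepdays[n: 347]
See: 1956-08-11
Do: kalendar.markday[d: 2016-11-15]
See: 2016-11-15
Do: kalendar.lastday[]
See: 2016-11-30
Do: kalendar.dayname[]
See: Wednesday

Answer: Wednesday


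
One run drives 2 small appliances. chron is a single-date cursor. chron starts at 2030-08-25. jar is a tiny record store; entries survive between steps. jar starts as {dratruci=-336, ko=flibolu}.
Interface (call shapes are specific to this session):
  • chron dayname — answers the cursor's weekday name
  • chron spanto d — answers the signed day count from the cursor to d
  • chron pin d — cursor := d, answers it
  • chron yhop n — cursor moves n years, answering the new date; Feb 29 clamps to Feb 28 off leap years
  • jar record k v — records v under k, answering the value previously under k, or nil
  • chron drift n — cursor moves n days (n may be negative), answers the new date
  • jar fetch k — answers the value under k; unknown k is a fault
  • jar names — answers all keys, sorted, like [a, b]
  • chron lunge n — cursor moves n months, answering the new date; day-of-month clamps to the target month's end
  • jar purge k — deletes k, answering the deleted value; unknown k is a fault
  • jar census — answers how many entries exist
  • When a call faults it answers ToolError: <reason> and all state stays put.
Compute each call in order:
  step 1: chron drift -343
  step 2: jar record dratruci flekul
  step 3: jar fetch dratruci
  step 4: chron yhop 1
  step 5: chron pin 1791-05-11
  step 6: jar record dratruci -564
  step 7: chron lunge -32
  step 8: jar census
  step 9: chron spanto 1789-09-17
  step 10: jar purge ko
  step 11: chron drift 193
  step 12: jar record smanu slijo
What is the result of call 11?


I try chron drift on n='-343', — result: 2029-09-16.
Next I call jar record on k='dratruci', v='flekul', and see -336.
I run jar fetch on k='dratruci', → flekul.
Then chron yhop on n='1': 2030-09-16.
I invoke chron pin on d='1791-05-11', and observe 1791-05-11.
Using jar record on k='dratruci', v='-564', and observe flekul.
I run chron lunge on n='-32', and see 1788-09-11.
I try jar census(), — result: 2.
I run chron spanto on d='1789-09-17', yielding 371.
I use jar purge on k='ko', which returns flibolu.
Now I run chron drift on n='193', which returns 1789-03-23.
Now I run jar record on k='smanu', v='slijo': nil.

Answer: 1789-03-23


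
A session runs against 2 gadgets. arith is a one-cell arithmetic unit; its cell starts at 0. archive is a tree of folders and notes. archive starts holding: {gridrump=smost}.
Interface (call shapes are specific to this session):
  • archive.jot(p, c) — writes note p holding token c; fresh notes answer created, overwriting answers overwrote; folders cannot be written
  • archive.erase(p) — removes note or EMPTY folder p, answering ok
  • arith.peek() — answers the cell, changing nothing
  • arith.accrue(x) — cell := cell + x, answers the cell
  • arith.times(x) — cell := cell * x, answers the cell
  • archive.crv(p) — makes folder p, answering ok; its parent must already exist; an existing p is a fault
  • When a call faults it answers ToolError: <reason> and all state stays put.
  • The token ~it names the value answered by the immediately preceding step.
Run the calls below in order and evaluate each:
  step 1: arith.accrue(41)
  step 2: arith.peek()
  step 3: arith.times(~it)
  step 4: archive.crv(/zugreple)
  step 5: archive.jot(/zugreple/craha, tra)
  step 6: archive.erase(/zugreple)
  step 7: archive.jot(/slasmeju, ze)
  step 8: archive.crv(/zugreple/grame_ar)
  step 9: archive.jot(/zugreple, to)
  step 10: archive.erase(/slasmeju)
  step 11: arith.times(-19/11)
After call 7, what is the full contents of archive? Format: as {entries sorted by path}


// 1. arith.accrue(x→41) => 41
// 2. arith.peek() => 41
// 3. arith.times(x→~it) => 1681
// 4. archive.crv(p→/zugreple) => ok
// 5. archive.jot(p→/zugreple/craha, c→tra) => created
// 6. archive.erase(p→/zugreple) => ToolError: not empty
// 7. archive.jot(p→/slasmeju, c→ze) => created
// 8. archive.crv(p→/zugreple/grame_ar) => ok
// 9. archive.jot(p→/zugreple, c→to) => ToolError: is a directory
// 10. archive.erase(p→/slasmeju) => ok
// 11. arith.times(x→-19/11) => -31939/11

Answer: {gridrump=smost, slasmeju=ze, zugreple/, zugreple/craha=tra}


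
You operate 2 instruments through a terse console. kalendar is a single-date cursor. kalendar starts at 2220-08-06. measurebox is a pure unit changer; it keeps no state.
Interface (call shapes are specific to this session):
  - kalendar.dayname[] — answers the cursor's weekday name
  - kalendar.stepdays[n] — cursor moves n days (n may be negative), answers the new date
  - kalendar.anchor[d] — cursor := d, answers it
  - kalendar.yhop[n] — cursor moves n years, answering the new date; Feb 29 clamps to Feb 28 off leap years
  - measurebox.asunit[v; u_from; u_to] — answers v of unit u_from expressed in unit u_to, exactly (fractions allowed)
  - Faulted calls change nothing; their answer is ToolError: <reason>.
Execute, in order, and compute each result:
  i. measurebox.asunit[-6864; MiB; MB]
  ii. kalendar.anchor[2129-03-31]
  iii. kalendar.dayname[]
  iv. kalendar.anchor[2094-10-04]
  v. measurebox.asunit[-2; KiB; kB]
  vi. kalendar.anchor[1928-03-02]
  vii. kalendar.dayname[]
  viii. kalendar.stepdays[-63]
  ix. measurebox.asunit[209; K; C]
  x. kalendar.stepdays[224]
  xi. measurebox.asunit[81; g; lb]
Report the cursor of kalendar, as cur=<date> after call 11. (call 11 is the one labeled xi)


// 1. measurebox.asunit(v: -6864, u_from: MiB, u_to: MB) : -112459776/15625
// 2. kalendar.anchor(d: 2129-03-31) : 2129-03-31
// 3. kalendar.dayname() : Thursday
// 4. kalendar.anchor(d: 2094-10-04) : 2094-10-04
// 5. measurebox.asunit(v: -2, u_from: KiB, u_to: kB) : -256/125
// 6. kalendar.anchor(d: 1928-03-02) : 1928-03-02
// 7. kalendar.dayname() : Friday
// 8. kalendar.stepdays(n: -63) : 1927-12-30
// 9. measurebox.asunit(v: 209, u_from: K, u_to: C) : -1283/20
// 10. kalendar.stepdays(n: 224) : 1928-08-10
// 11. measurebox.asunit(v: 81, u_from: g, u_to: lb) : 8100000/45359237

Answer: cur=1928-08-10


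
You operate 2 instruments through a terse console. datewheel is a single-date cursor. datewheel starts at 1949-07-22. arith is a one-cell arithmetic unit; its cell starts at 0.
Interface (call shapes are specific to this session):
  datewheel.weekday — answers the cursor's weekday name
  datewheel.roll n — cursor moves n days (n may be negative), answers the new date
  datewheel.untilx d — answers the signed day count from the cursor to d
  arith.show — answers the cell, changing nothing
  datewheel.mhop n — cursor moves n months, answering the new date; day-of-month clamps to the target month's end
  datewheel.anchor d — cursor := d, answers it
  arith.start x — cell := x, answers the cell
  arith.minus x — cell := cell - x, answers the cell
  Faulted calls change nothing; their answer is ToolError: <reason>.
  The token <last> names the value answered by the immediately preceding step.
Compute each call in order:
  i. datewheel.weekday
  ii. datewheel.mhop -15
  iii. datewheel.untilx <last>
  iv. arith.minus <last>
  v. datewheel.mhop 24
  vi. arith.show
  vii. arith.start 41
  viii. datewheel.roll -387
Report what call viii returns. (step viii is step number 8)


Answer: 1949-03-31

Derivation:
-> datewheel.weekday()
<- Friday
-> datewheel.mhop(n→-15)
<- 1948-04-22
-> datewheel.untilx(d→<last>)
<- 0
-> arith.minus(x→<last>)
<- 0
-> datewheel.mhop(n→24)
<- 1950-04-22
-> arith.show()
<- 0
-> arith.start(x→41)
<- 41
-> datewheel.roll(n→-387)
<- 1949-03-31


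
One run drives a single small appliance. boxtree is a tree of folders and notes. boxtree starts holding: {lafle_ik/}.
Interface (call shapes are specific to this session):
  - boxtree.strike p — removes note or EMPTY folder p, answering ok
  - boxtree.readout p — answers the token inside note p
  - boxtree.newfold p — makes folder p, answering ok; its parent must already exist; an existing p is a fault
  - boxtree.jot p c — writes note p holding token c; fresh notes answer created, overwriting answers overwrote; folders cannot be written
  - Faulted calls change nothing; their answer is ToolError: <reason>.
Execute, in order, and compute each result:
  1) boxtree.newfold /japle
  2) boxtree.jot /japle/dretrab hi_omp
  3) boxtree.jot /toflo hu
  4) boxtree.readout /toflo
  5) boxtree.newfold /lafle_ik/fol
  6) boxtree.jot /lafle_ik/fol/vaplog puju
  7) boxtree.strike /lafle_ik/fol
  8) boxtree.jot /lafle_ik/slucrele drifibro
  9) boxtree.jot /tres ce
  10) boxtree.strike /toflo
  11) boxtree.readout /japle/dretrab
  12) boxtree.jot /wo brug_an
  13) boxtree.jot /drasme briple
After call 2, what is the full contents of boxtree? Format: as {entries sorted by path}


Answer: {japle/, japle/dretrab=hi_omp, lafle_ik/}

Derivation:
! newfold(p=/japle) : ok
! jot(p=/japle/dretrab, c=hi_omp) : created
! jot(p=/toflo, c=hu) : created
! readout(p=/toflo) : hu
! newfold(p=/lafle_ik/fol) : ok
! jot(p=/lafle_ik/fol/vaplog, c=puju) : created
! strike(p=/lafle_ik/fol) : ToolError: not empty
! jot(p=/lafle_ik/slucrele, c=drifibro) : created
! jot(p=/tres, c=ce) : created
! strike(p=/toflo) : ok
! readout(p=/japle/dretrab) : hi_omp
! jot(p=/wo, c=brug_an) : created
! jot(p=/drasme, c=briple) : created


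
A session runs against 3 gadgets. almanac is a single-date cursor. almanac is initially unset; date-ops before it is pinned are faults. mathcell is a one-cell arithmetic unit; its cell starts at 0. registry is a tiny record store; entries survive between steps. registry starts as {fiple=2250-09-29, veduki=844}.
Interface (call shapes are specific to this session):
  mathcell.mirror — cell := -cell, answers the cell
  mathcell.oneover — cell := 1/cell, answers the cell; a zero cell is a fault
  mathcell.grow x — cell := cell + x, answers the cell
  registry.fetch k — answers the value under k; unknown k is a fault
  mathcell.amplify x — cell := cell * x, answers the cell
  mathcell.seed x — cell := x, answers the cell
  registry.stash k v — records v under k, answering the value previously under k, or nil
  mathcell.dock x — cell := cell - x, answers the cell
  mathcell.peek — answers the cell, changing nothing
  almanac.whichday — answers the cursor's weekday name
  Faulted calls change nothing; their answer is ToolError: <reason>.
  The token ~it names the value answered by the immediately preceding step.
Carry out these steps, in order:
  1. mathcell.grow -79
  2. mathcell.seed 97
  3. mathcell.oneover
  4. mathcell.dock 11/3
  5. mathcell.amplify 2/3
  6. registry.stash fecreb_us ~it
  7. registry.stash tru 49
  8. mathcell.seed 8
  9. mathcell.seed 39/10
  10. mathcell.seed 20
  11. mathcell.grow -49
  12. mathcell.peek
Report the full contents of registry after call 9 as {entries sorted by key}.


I use mathcell.grow using x→-79, which returns -79.
I run mathcell.seed using x→97, — result: 97.
Next I call mathcell.oneover, yielding 1/97.
Next I call mathcell.dock using x→11/3, and observe -1064/291.
Using mathcell.amplify using x→2/3, — result: -2128/873.
Calling registry.stash using k→fecreb_us, v→~it, — result: nil.
I use registry.stash using k→tru, v→49, — result: nil.
Using mathcell.seed using x→8: 8.
I call mathcell.seed using x→39/10, and see 39/10.
I use mathcell.seed using x→20, and observe 20.
Then mathcell.grow using x→-49, yielding -29.
Calling mathcell.peek, yielding -29.

Answer: {fecreb_us=-2128/873, fiple=2250-09-29, tru=49, veduki=844}


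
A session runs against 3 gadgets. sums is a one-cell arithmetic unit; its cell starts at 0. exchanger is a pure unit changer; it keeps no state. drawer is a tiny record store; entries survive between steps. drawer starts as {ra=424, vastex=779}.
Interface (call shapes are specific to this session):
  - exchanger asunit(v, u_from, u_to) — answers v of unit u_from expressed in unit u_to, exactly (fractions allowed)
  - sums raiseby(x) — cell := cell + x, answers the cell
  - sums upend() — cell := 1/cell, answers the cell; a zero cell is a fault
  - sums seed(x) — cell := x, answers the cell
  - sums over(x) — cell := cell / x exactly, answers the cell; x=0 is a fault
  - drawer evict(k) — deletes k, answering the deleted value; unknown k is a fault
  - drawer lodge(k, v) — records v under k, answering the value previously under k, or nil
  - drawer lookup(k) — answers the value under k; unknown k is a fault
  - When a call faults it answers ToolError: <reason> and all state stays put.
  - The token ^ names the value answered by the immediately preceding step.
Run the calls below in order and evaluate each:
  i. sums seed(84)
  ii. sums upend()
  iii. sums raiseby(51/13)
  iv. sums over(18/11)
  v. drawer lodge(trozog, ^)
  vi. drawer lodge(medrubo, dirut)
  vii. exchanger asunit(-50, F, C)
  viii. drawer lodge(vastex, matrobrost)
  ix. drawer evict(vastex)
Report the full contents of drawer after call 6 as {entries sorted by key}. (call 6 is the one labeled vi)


-- 1. sums seed(x=84) ~> 84
-- 2. sums upend() ~> 1/84
-- 3. sums raiseby(x=51/13) ~> 4297/1092
-- 4. sums over(x=18/11) ~> 47267/19656
-- 5. drawer lodge(k=trozog, v=^) ~> nil
-- 6. drawer lodge(k=medrubo, v=dirut) ~> nil
-- 7. exchanger asunit(v=-50, u_from=F, u_to=C) ~> -410/9
-- 8. drawer lodge(k=vastex, v=matrobrost) ~> 779
-- 9. drawer evict(k=vastex) ~> matrobrost

Answer: {medrubo=dirut, ra=424, trozog=47267/19656, vastex=779}


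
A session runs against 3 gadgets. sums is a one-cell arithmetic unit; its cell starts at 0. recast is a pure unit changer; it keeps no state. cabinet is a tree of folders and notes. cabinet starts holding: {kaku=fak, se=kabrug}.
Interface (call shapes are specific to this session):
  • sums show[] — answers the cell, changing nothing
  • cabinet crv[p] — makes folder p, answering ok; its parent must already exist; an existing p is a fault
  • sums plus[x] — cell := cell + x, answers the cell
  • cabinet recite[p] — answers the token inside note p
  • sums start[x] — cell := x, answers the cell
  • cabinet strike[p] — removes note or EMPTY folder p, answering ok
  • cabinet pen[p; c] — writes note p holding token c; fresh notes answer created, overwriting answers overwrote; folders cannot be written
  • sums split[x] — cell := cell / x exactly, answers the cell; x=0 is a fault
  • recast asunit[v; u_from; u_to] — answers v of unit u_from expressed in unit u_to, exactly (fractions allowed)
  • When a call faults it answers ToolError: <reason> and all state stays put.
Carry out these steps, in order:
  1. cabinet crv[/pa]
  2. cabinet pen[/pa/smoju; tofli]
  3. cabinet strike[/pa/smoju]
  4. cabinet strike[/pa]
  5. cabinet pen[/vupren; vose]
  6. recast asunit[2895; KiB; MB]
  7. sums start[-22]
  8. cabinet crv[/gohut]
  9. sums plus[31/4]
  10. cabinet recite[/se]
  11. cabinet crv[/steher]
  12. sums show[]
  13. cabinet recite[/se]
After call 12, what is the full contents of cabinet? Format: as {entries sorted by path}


Answer: {gohut/, kaku=fak, se=kabrug, steher/, vupren=vose}

Derivation:
$ cabinet crv p='/pa'
:: ok
$ cabinet pen p='/pa/smoju' c='tofli'
:: created
$ cabinet strike p='/pa/smoju'
:: ok
$ cabinet strike p='/pa'
:: ok
$ cabinet pen p='/vupren' c='vose'
:: created
$ recast asunit v='2895' u_from='KiB' u_to='MB'
:: 9264/3125
$ sums start x='-22'
:: -22
$ cabinet crv p='/gohut'
:: ok
$ sums plus x='31/4'
:: -57/4
$ cabinet recite p='/se'
:: kabrug
$ cabinet crv p='/steher'
:: ok
$ sums show
:: -57/4
$ cabinet recite p='/se'
:: kabrug


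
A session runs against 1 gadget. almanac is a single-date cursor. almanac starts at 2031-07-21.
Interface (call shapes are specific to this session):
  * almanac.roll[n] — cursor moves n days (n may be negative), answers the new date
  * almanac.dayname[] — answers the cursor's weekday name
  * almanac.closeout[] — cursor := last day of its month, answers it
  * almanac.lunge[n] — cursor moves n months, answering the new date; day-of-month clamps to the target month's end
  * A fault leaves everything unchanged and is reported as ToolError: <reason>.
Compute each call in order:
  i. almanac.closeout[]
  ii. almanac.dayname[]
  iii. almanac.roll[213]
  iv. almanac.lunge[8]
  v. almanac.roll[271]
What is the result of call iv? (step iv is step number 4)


Answer: 2032-10-29

Derivation:
% 1. almanac.closeout() : 2031-07-31
% 2. almanac.dayname() : Thursday
% 3. almanac.roll(n='213') : 2032-02-29
% 4. almanac.lunge(n='8') : 2032-10-29
% 5. almanac.roll(n='271') : 2033-07-27


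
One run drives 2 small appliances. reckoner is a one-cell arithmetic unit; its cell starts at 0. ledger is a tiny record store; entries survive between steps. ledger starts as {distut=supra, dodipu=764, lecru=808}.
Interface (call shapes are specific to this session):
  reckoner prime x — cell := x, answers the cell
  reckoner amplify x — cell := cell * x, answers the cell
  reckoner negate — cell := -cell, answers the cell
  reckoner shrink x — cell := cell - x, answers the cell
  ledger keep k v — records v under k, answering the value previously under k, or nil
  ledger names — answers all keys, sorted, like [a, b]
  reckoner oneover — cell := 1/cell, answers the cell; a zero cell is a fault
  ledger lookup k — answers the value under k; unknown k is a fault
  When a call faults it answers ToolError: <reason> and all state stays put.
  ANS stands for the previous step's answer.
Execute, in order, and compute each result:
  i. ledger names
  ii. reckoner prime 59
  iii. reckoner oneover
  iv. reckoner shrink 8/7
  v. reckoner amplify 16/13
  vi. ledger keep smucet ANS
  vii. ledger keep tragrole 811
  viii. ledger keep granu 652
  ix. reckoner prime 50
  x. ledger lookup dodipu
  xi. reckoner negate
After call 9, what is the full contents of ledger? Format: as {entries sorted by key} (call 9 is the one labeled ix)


Answer: {distut=supra, dodipu=764, granu=652, lecru=808, smucet=-7440/5369, tragrole=811}

Derivation:
Calling ledger names, giving [distut, dodipu, lecru].
I call reckoner prime using x=59, and observe 59.
Calling reckoner oneover, giving 1/59.
Invoking reckoner shrink using x=8/7, → -465/413.
I call reckoner amplify using x=16/13, → -7440/5369.
Then ledger keep using k=smucet, v=ANS, yielding nil.
I run ledger keep using k=tragrole, v=811, which returns nil.
Next I call ledger keep using k=granu, v=652, yielding nil.
Now I run reckoner prime using x=50, and observe 50.
Invoking ledger lookup using k=dodipu, and get 764.
I run reckoner negate(), → -50.


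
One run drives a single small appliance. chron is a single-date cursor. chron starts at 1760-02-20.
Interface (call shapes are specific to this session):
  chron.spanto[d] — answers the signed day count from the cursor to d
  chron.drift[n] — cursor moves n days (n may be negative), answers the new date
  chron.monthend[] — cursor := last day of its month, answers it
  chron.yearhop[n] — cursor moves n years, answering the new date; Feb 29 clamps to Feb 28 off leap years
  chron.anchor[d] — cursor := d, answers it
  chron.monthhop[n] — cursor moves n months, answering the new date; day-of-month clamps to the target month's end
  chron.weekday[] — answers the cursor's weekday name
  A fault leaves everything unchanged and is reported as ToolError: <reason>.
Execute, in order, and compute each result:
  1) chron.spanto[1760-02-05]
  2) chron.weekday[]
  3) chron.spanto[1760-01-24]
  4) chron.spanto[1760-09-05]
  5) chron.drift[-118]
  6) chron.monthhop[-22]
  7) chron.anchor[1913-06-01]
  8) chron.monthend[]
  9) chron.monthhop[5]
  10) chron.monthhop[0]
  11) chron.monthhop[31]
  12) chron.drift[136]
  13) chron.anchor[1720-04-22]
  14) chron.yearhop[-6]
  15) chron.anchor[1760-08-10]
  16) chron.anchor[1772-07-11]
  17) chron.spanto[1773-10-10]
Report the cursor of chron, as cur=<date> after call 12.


;; 1. spanto(d=1760-02-05) ~> -15
;; 2. weekday() ~> Wednesday
;; 3. spanto(d=1760-01-24) ~> -27
;; 4. spanto(d=1760-09-05) ~> 198
;; 5. drift(n=-118) ~> 1759-10-25
;; 6. monthhop(n=-22) ~> 1757-12-25
;; 7. anchor(d=1913-06-01) ~> 1913-06-01
;; 8. monthend() ~> 1913-06-30
;; 9. monthhop(n=5) ~> 1913-11-30
;; 10. monthhop(n=0) ~> 1913-11-30
;; 11. monthhop(n=31) ~> 1916-06-30
;; 12. drift(n=136) ~> 1916-11-13
;; 13. anchor(d=1720-04-22) ~> 1720-04-22
;; 14. yearhop(n=-6) ~> 1714-04-22
;; 15. anchor(d=1760-08-10) ~> 1760-08-10
;; 16. anchor(d=1772-07-11) ~> 1772-07-11
;; 17. spanto(d=1773-10-10) ~> 456

Answer: cur=1916-11-13


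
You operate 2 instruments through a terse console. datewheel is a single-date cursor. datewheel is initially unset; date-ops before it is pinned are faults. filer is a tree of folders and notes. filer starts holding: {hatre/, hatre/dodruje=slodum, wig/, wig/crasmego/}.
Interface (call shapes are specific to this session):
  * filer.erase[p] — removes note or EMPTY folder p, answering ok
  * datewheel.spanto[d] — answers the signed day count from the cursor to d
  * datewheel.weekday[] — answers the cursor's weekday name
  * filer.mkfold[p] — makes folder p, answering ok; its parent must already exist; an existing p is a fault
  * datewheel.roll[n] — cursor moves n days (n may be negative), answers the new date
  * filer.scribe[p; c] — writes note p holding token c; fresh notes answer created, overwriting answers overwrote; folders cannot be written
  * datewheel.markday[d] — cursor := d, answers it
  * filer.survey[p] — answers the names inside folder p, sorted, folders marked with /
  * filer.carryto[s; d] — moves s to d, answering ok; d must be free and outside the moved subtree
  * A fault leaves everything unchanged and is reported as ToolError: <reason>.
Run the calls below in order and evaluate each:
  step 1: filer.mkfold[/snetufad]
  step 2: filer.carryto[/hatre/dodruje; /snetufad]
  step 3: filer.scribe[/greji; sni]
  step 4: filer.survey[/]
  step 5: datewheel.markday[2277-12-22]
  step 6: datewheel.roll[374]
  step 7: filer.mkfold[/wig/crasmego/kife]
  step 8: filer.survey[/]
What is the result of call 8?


$ filer.mkfold p: /snetufad
= ok
$ filer.carryto s: /hatre/dodruje d: /snetufad
= ToolError: exists
$ filer.scribe p: /greji c: sni
= created
$ filer.survey p: /
= [greji, hatre/, snetufad/, wig/]
$ datewheel.markday d: 2277-12-22
= 2277-12-22
$ datewheel.roll n: 374
= 2278-12-31
$ filer.mkfold p: /wig/crasmego/kife
= ok
$ filer.survey p: /
= [greji, hatre/, snetufad/, wig/]

Answer: [greji, hatre/, snetufad/, wig/]


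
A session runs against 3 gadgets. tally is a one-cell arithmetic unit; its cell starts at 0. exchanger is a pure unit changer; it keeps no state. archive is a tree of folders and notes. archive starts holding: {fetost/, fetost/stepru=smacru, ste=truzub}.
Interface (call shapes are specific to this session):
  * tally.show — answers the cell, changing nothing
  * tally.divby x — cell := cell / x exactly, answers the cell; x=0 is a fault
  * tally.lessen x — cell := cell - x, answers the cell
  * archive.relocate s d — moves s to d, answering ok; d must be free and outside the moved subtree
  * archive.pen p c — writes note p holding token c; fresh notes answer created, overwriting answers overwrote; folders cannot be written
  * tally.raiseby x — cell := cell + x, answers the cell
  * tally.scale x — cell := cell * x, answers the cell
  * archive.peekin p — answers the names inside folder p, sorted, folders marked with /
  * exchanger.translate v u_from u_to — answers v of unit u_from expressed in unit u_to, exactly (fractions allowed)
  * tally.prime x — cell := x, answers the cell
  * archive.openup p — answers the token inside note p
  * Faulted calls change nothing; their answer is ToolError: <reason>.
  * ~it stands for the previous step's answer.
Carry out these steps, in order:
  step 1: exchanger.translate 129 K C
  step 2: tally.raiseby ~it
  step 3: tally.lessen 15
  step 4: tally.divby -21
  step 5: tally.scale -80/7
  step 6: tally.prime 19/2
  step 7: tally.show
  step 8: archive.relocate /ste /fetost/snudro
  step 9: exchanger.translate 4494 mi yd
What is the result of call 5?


Answer: -4244/49

Derivation:
% exchanger.translate(129, K, C) : -2883/20
% tally.raiseby(~it) : -2883/20
% tally.lessen(15) : -3183/20
% tally.divby(-21) : 1061/140
% tally.scale(-80/7) : -4244/49
% tally.prime(19/2) : 19/2
% tally.show() : 19/2
% archive.relocate(/ste, /fetost/snudro) : ok
% exchanger.translate(4494, mi, yd) : 7909440


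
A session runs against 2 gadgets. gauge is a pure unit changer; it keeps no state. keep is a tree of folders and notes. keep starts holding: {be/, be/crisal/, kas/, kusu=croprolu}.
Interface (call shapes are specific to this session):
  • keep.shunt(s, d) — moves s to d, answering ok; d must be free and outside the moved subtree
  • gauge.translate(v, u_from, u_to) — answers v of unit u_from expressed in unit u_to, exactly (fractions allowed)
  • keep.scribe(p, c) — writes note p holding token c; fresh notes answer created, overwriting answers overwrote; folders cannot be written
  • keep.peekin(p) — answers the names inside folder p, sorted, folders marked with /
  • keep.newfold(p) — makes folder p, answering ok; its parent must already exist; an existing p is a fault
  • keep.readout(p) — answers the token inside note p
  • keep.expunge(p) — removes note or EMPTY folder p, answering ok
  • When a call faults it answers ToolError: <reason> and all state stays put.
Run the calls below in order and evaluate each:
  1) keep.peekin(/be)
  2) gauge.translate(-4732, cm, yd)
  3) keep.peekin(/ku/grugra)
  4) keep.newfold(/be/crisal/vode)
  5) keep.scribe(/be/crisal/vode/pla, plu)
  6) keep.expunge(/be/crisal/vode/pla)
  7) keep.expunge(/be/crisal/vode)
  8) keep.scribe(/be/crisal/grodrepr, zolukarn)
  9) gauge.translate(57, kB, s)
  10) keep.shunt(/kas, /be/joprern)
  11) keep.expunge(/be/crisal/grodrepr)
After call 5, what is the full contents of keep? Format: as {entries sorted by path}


Answer: {be/, be/crisal/, be/crisal/vode/, be/crisal/vode/pla=plu, kas/, kusu=croprolu}

Derivation:
→ keep.peekin(p→/be)
← [crisal/]
→ gauge.translate(v→-4732, u_from→cm, u_to→yd)
← -59150/1143
→ keep.peekin(p→/ku/grugra)
← ToolError: not found
→ keep.newfold(p→/be/crisal/vode)
← ok
→ keep.scribe(p→/be/crisal/vode/pla, c→plu)
← created
→ keep.expunge(p→/be/crisal/vode/pla)
← ok
→ keep.expunge(p→/be/crisal/vode)
← ok
→ keep.scribe(p→/be/crisal/grodrepr, c→zolukarn)
← created
→ gauge.translate(v→57, u_from→kB, u_to→s)
← ToolError: incompatible units
→ keep.shunt(s→/kas, d→/be/joprern)
← ok
→ keep.expunge(p→/be/crisal/grodrepr)
← ok


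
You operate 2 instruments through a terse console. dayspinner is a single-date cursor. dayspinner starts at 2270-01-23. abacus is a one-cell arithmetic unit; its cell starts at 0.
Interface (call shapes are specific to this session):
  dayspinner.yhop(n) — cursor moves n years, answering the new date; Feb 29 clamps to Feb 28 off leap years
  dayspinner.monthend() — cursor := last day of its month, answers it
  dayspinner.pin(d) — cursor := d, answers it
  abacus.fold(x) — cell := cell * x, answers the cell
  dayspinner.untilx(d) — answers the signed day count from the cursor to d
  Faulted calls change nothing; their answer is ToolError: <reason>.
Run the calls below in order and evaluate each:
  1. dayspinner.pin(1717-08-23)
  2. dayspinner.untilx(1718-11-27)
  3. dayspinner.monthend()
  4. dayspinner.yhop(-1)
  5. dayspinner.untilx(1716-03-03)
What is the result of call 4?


Answer: 1716-08-31

Derivation:
// 1. dayspinner.pin(d=1717-08-23) : 1717-08-23
// 2. dayspinner.untilx(d=1718-11-27) : 461
// 3. dayspinner.monthend() : 1717-08-31
// 4. dayspinner.yhop(n=-1) : 1716-08-31
// 5. dayspinner.untilx(d=1716-03-03) : -181


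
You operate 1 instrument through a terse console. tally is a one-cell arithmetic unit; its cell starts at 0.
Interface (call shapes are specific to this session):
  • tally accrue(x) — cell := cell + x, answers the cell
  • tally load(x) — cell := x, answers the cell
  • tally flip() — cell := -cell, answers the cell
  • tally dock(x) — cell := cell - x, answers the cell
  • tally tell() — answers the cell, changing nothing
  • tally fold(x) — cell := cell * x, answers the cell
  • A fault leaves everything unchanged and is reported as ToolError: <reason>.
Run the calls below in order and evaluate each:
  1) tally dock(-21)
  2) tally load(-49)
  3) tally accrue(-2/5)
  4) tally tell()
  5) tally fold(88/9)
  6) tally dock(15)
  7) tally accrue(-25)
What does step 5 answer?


Answer: -21736/45

Derivation:
Step: tally dock[x='-21']
Result: 21
Step: tally load[x='-49']
Result: -49
Step: tally accrue[x='-2/5']
Result: -247/5
Step: tally tell[]
Result: -247/5
Step: tally fold[x='88/9']
Result: -21736/45
Step: tally dock[x='15']
Result: -22411/45
Step: tally accrue[x='-25']
Result: -23536/45


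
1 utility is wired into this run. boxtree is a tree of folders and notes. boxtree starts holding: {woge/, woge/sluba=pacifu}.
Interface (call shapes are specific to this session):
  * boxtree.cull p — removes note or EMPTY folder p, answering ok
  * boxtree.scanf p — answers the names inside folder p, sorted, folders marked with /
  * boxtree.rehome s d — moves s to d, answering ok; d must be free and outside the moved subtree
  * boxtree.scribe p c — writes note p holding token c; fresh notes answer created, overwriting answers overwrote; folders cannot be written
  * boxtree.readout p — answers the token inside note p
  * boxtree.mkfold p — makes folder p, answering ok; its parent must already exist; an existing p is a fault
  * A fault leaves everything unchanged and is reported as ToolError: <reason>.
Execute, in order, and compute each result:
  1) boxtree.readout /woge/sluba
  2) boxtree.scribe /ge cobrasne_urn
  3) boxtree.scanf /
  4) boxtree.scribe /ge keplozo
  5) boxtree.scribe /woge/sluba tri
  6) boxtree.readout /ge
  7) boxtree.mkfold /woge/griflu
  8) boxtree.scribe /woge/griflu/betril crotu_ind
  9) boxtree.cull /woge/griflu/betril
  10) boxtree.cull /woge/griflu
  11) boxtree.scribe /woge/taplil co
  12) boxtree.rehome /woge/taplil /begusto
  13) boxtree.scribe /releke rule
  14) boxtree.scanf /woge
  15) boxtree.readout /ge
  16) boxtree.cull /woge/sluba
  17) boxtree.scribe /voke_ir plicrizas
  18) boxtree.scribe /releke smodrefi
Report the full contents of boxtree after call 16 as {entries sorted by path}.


Answer: {begusto=co, ge=keplozo, releke=rule, woge/}

Derivation:
I call boxtree.readout(p: /woge/sluba), and observe pacifu.
Next I call boxtree.scribe(p: /ge, c: cobrasne_urn), giving created.
Invoking boxtree.scanf(p: /): [ge, woge/].
Using boxtree.scribe(p: /ge, c: keplozo), → overwrote.
I use boxtree.scribe(p: /woge/sluba, c: tri), and get overwrote.
Using boxtree.readout(p: /ge), and observe keplozo.
Next I call boxtree.mkfold(p: /woge/griflu), → ok.
I run boxtree.scribe(p: /woge/griflu/betril, c: crotu_ind), and get created.
Now I run boxtree.cull(p: /woge/griflu/betril): ok.
Calling boxtree.cull(p: /woge/griflu), and get ok.
Then boxtree.scribe(p: /woge/taplil, c: co), and see created.
I try boxtree.rehome(s: /woge/taplil, d: /begusto): ok.
I invoke boxtree.scribe(p: /releke, c: rule), and observe created.
I try boxtree.scanf(p: /woge), and get [sluba].
I invoke boxtree.readout(p: /ge), yielding keplozo.
I try boxtree.cull(p: /woge/sluba), and see ok.
Invoking boxtree.scribe(p: /voke_ir, c: plicrizas), — result: created.
I use boxtree.scribe(p: /releke, c: smodrefi), which returns overwrote.


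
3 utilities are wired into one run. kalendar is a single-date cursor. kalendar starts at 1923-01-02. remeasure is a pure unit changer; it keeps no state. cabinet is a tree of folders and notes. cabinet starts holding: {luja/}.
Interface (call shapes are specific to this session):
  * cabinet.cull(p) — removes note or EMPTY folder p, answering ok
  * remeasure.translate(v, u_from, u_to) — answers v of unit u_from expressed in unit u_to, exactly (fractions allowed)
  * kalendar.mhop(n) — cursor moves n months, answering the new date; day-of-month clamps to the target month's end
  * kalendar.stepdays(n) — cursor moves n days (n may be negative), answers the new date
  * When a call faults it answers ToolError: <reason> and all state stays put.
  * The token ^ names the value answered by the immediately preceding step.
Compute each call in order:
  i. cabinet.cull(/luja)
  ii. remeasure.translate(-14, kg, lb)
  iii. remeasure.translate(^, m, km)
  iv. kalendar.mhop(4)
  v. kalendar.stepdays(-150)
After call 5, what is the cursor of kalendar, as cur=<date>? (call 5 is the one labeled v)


Answer: cur=1922-12-03

Derivation:
I try cabinet.cull(p=/luja), which returns ok.
I invoke remeasure.translate(v=-14, u_from=kg, u_to=lb), giving -200000000/6479891.
I try remeasure.translate(v=^, u_from=m, u_to=km): -200000/6479891.
Next I call kalendar.mhop(n=4), which returns 1923-05-02.
I try kalendar.stepdays(n=-150), and see 1922-12-03.


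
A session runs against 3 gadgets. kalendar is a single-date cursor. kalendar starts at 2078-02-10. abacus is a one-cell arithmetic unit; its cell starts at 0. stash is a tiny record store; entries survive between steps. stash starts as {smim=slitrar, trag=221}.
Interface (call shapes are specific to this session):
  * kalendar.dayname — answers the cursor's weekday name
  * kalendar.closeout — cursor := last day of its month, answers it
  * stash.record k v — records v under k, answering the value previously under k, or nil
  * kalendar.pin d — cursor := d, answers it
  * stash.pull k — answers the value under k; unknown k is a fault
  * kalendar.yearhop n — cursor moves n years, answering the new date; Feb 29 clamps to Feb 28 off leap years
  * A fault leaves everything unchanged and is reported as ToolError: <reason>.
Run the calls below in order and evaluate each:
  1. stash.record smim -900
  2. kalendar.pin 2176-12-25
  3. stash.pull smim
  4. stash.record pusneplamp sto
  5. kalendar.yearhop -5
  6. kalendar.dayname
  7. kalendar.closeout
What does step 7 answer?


[in] record k='smim' v='-900'
= slitrar
[in] pin d='2176-12-25'
= 2176-12-25
[in] pull k='smim'
= -900
[in] record k='pusneplamp' v='sto'
= nil
[in] yearhop n='-5'
= 2171-12-25
[in] dayname
= Wednesday
[in] closeout
= 2171-12-31

Answer: 2171-12-31


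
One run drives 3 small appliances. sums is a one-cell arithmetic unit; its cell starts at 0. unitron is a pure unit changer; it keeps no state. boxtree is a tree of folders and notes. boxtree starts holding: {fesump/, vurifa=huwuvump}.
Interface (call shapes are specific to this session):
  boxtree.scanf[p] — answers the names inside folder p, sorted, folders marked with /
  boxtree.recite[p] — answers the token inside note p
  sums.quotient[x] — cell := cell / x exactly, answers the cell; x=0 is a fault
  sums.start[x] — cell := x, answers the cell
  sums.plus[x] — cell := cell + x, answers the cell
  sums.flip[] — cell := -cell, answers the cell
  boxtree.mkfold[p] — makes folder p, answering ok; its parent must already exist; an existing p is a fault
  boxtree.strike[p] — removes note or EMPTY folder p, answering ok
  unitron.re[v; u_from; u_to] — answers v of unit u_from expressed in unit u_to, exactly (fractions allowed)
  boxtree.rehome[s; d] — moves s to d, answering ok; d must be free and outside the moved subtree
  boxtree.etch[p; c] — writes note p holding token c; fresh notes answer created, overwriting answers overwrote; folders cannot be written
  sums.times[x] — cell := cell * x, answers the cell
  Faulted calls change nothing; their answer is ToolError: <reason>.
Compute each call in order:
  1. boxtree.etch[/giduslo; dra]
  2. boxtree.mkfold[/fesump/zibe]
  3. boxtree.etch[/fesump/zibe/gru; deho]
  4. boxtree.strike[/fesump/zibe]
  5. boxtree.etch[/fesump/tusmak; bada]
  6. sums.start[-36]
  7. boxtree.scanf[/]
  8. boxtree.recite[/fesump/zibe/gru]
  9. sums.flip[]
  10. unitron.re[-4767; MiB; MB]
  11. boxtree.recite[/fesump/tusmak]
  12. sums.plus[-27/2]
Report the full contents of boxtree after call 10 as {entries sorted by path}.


~$ etch p→/giduslo c→dra
  created
~$ mkfold p→/fesump/zibe
  ok
~$ etch p→/fesump/zibe/gru c→deho
  created
~$ strike p→/fesump/zibe
  ToolError: not empty
~$ etch p→/fesump/tusmak c→bada
  created
~$ start x→-36
  -36
~$ scanf p→/
  [fesump/, giduslo, vurifa]
~$ recite p→/fesump/zibe/gru
  deho
~$ flip
  36
~$ re v→-4767 u_from→MiB u_to→MB
  -78102528/15625
~$ recite p→/fesump/tusmak
  bada
~$ plus x→-27/2
  45/2

Answer: {fesump/, fesump/tusmak=bada, fesump/zibe/, fesump/zibe/gru=deho, giduslo=dra, vurifa=huwuvump}
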